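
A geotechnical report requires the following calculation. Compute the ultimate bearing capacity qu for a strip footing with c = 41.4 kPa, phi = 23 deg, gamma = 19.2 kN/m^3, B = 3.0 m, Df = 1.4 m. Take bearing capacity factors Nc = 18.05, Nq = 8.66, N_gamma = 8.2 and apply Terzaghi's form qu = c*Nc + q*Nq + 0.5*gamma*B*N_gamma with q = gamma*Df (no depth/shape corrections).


Result: 1216.21 kPa

Derivation:
Compute qu = c*Nc + gamma*Df*Nq + 0.5*gamma*B*N_gamma
Term 1: 41.4 * 18.05 = 747.27
Term 2: 19.2 * 1.4 * 8.66 = 232.7808
Term 3: 0.5 * 19.2 * 3.0 * 8.2 = 236.16
qu = 747.27 + 232.7808 + 236.16
qu = 1216.21 kPa


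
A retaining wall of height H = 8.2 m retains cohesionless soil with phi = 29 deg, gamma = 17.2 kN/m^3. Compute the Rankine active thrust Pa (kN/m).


Compute active earth pressure coefficient:
Ka = tan^2(45 - phi/2) = tan^2(30.5) = 0.346974
Compute active force:
Pa = 0.5 * Ka * gamma * H^2
Pa = 0.5 * 0.346974 * 17.2 * 8.2^2
Pa = 200.64 kN/m


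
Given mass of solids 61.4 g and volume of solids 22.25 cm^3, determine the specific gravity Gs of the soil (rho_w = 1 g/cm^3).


Using Gs = m_s / (V_s * rho_w)
Since rho_w = 1 g/cm^3:
Gs = 61.4 / 22.25
Gs = 2.76


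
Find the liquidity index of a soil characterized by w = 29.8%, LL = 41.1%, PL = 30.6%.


First compute the plasticity index:
PI = LL - PL = 41.1 - 30.6 = 10.5
Then compute the liquidity index:
LI = (w - PL) / PI
LI = (29.8 - 30.6) / 10.5
LI = -0.076


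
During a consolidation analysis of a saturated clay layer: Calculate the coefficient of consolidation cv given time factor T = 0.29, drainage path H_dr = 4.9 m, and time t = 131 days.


Result: 0.05315 m^2/day

Derivation:
Using cv = T * H_dr^2 / t
H_dr^2 = 4.9^2 = 24.01
cv = 0.29 * 24.01 / 131
cv = 0.05315 m^2/day


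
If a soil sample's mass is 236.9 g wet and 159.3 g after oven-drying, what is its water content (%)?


Using w = (m_wet - m_dry) / m_dry * 100
m_wet - m_dry = 236.9 - 159.3 = 77.6 g
w = 77.6 / 159.3 * 100
w = 48.71 %


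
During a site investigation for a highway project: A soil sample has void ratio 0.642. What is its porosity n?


Using the relation n = e / (1 + e)
n = 0.642 / (1 + 0.642)
n = 0.642 / 1.642
n = 0.391


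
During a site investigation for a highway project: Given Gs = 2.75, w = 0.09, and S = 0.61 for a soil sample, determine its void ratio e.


Using the relation e = Gs * w / S
e = 2.75 * 0.09 / 0.61
e = 0.4057


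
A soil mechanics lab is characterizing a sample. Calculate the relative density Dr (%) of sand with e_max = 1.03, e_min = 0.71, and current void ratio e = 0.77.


Result: 81.25 %

Derivation:
Using Dr = (e_max - e) / (e_max - e_min) * 100
e_max - e = 1.03 - 0.77 = 0.26
e_max - e_min = 1.03 - 0.71 = 0.32
Dr = 0.26 / 0.32 * 100
Dr = 81.25 %


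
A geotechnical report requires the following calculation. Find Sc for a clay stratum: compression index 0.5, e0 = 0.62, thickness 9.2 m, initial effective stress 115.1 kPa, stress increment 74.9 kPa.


Using Sc = Cc * H / (1 + e0) * log10((sigma0 + delta_sigma) / sigma0)
Stress ratio = (115.1 + 74.9) / 115.1 = 1.65074
log10(1.65074) = 0.217678
Cc * H / (1 + e0) = 0.5 * 9.2 / (1 + 0.62) = 2.83951
Sc = 2.83951 * 0.217678
Sc = 0.6181 m


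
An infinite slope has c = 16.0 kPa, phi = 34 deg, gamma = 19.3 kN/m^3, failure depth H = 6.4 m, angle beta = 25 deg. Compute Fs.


Using Fs = c / (gamma*H*sin(beta)*cos(beta)) + tan(phi)/tan(beta)
Cohesion contribution = 16.0 / (19.3*6.4*sin(25)*cos(25))
Cohesion contribution = 0.338188
Friction contribution = tan(34)/tan(25) = 1.44649
Fs = 0.338188 + 1.44649
Fs = 1.785


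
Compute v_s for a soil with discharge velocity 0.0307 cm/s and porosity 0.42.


Using v_s = v_d / n
v_s = 0.0307 / 0.42
v_s = 0.0731 cm/s


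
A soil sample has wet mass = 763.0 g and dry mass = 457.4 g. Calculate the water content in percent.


Using w = (m_wet - m_dry) / m_dry * 100
m_wet - m_dry = 763.0 - 457.4 = 305.6 g
w = 305.6 / 457.4 * 100
w = 66.81 %


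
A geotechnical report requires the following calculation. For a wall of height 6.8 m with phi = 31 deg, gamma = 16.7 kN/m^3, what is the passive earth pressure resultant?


Compute passive earth pressure coefficient:
Kp = tan^2(45 + phi/2) = tan^2(60.5) = 3.124035
Compute passive force:
Pp = 0.5 * Kp * gamma * H^2
Pp = 0.5 * 3.124035 * 16.7 * 6.8^2
Pp = 1206.2 kN/m


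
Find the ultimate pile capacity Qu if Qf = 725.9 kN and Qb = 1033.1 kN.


Result: 1759.0 kN

Derivation:
Using Qu = Qf + Qb
Qu = 725.9 + 1033.1
Qu = 1759.0 kN


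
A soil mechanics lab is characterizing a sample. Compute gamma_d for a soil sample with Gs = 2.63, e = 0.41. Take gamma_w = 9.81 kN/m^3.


Result: 18.298 kN/m^3

Derivation:
Using gamma_d = Gs * gamma_w / (1 + e)
gamma_d = 2.63 * 9.81 / (1 + 0.41)
gamma_d = 2.63 * 9.81 / 1.41
gamma_d = 18.298 kN/m^3


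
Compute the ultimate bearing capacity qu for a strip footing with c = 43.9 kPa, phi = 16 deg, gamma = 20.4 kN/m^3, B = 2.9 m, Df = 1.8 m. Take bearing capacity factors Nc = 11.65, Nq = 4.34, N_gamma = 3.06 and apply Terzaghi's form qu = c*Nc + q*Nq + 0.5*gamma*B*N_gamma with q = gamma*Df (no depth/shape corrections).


Compute qu = c*Nc + gamma*Df*Nq + 0.5*gamma*B*N_gamma
Term 1: 43.9 * 11.65 = 511.435
Term 2: 20.4 * 1.8 * 4.34 = 159.3648
Term 3: 0.5 * 20.4 * 2.9 * 3.06 = 90.5148
qu = 511.435 + 159.3648 + 90.5148
qu = 761.31 kPa


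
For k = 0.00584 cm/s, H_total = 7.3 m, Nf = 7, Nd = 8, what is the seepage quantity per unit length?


Convert k to m/s for unit consistency with H:
k = 0.00584 cm/s = 0.00584 / 100 m/s = 5.84e-05 m/s
Using q = k * H * Nf / Nd
Nf / Nd = 7 / 8 = 0.875
q = 5.84e-05 * 7.3 * 0.875
q = 0.000373 m^3/s per m


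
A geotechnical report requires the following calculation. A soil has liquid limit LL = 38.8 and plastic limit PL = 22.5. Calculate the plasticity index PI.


Using PI = LL - PL
PI = 38.8 - 22.5
PI = 16.3


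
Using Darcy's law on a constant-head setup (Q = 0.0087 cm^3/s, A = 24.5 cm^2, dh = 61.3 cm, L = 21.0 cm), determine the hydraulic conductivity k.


Compute hydraulic gradient:
i = dh / L = 61.3 / 21.0 = 2.91905
Then apply Darcy's law:
k = Q / (A * i)
k = 0.0087 / (24.5 * 2.91905)
k = 0.0087 / 71.5167
k = 0.000122 cm/s


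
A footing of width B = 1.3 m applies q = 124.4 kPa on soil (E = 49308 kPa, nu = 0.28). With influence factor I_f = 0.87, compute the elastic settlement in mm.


Using Se = q * B * (1 - nu^2) * I_f / E
1 - nu^2 = 1 - 0.28^2 = 0.9216
Se = 124.4 * 1.3 * 0.9216 * 0.87 / 49308
Se = 0.002630 m
Convert to mm: Se = 0.002630 * 1000 = 2.63 mm


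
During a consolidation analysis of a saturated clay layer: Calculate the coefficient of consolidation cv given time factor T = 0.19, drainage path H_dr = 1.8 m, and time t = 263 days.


Using cv = T * H_dr^2 / t
H_dr^2 = 1.8^2 = 3.24
cv = 0.19 * 3.24 / 263
cv = 0.00234 m^2/day


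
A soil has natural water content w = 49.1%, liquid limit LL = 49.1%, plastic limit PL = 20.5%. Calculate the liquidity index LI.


First compute the plasticity index:
PI = LL - PL = 49.1 - 20.5 = 28.6
Then compute the liquidity index:
LI = (w - PL) / PI
LI = (49.1 - 20.5) / 28.6
LI = 1.0


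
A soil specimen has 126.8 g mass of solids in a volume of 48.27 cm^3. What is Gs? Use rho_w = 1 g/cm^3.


Using Gs = m_s / (V_s * rho_w)
Since rho_w = 1 g/cm^3:
Gs = 126.8 / 48.27
Gs = 2.627


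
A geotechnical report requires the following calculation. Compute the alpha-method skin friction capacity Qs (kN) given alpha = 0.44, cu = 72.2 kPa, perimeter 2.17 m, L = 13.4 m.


Using Qs = alpha * cu * perimeter * L
Qs = 0.44 * 72.2 * 2.17 * 13.4
Qs = 923.75 kN


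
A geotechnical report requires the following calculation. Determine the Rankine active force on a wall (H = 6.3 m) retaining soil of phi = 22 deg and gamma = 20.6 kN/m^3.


Compute active earth pressure coefficient:
Ka = tan^2(45 - phi/2) = tan^2(34.0) = 0.454962
Compute active force:
Pa = 0.5 * Ka * gamma * H^2
Pa = 0.5 * 0.454962 * 20.6 * 6.3^2
Pa = 185.99 kN/m


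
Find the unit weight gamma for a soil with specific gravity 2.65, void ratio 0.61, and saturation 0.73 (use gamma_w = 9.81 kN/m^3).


Result: 18.86 kN/m^3

Derivation:
Using gamma = gamma_w * (Gs + S*e) / (1 + e)
Numerator: Gs + S*e = 2.65 + 0.73*0.61 = 3.0953
Denominator: 1 + e = 1 + 0.61 = 1.61
gamma = 9.81 * 3.0953 / 1.61
gamma = 18.86 kN/m^3


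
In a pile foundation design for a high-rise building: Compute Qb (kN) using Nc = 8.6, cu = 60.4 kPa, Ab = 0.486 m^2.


Result: 252.45 kN

Derivation:
Using Qb = Nc * cu * Ab
Qb = 8.6 * 60.4 * 0.486
Qb = 252.45 kN


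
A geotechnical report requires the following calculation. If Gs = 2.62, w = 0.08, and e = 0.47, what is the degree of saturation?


Using S = Gs * w / e
S = 2.62 * 0.08 / 0.47
S = 0.446


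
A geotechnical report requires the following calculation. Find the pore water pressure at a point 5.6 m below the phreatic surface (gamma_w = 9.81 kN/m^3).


Using u = gamma_w * h_w
u = 9.81 * 5.6
u = 54.94 kPa


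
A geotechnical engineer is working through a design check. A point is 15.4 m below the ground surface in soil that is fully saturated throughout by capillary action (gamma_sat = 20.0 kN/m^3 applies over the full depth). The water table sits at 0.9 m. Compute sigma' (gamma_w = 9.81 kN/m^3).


Total stress = gamma_sat * depth
sigma = 20.0 * 15.4 = 308.0 kPa
Pore water pressure u = gamma_w * (depth - d_wt)
u = 9.81 * (15.4 - 0.9) = 142.245 kPa
Effective stress = sigma - u
sigma' = 308.0 - 142.245 = 165.76 kPa


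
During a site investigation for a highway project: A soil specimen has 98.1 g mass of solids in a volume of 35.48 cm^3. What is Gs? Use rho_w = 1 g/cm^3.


Result: 2.765

Derivation:
Using Gs = m_s / (V_s * rho_w)
Since rho_w = 1 g/cm^3:
Gs = 98.1 / 35.48
Gs = 2.765


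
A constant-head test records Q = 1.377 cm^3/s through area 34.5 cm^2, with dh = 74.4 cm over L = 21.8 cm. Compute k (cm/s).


Compute hydraulic gradient:
i = dh / L = 74.4 / 21.8 = 3.41284
Then apply Darcy's law:
k = Q / (A * i)
k = 1.377 / (34.5 * 3.41284)
k = 1.377 / 117.743
k = 0.011695 cm/s


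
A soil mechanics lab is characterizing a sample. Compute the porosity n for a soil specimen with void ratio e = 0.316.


Using the relation n = e / (1 + e)
n = 0.316 / (1 + 0.316)
n = 0.316 / 1.316
n = 0.2401


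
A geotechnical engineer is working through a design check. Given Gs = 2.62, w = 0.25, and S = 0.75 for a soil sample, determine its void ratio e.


Result: 0.8733

Derivation:
Using the relation e = Gs * w / S
e = 2.62 * 0.25 / 0.75
e = 0.8733


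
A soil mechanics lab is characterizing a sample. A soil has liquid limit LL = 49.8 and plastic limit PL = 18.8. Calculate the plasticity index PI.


Result: 31.0

Derivation:
Using PI = LL - PL
PI = 49.8 - 18.8
PI = 31.0


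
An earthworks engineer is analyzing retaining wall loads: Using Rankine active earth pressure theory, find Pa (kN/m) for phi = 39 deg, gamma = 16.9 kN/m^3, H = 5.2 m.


Compute active earth pressure coefficient:
Ka = tan^2(45 - phi/2) = tan^2(25.5) = 0.227506
Compute active force:
Pa = 0.5 * Ka * gamma * H^2
Pa = 0.5 * 0.227506 * 16.9 * 5.2^2
Pa = 51.98 kN/m


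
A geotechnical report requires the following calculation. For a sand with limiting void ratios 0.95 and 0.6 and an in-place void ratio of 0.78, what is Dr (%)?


Result: 48.57 %

Derivation:
Using Dr = (e_max - e) / (e_max - e_min) * 100
e_max - e = 0.95 - 0.78 = 0.17
e_max - e_min = 0.95 - 0.6 = 0.35
Dr = 0.17 / 0.35 * 100
Dr = 48.57 %


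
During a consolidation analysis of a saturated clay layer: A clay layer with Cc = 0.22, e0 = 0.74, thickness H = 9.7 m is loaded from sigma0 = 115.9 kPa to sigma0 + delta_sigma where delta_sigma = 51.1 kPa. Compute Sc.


Using Sc = Cc * H / (1 + e0) * log10((sigma0 + delta_sigma) / sigma0)
Stress ratio = (115.9 + 51.1) / 115.9 = 1.4409
log10(1.4409) = 0.158633
Cc * H / (1 + e0) = 0.22 * 9.7 / (1 + 0.74) = 1.22644
Sc = 1.22644 * 0.158633
Sc = 0.1946 m


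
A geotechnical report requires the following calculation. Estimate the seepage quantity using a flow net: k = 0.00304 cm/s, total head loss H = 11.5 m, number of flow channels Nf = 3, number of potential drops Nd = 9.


Result: 0.0001165 m^3/s per m

Derivation:
Convert k to m/s for unit consistency with H:
k = 0.00304 cm/s = 0.00304 / 100 m/s = 3.04e-05 m/s
Using q = k * H * Nf / Nd
Nf / Nd = 3 / 9 = 0.3333
q = 3.04e-05 * 11.5 * 0.3333
q = 0.0001165 m^3/s per m


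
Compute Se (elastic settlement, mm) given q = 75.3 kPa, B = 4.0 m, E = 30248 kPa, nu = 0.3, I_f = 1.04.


Using Se = q * B * (1 - nu^2) * I_f / E
1 - nu^2 = 1 - 0.3^2 = 0.91
Se = 75.3 * 4.0 * 0.91 * 1.04 / 30248
Se = 0.009424 m
Convert to mm: Se = 0.009424 * 1000 = 9.424 mm


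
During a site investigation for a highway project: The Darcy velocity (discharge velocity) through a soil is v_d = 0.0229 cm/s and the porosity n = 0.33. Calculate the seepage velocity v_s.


Using v_s = v_d / n
v_s = 0.0229 / 0.33
v_s = 0.06939 cm/s


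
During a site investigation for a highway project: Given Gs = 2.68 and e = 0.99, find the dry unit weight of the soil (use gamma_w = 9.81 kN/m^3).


Result: 13.211 kN/m^3

Derivation:
Using gamma_d = Gs * gamma_w / (1 + e)
gamma_d = 2.68 * 9.81 / (1 + 0.99)
gamma_d = 2.68 * 9.81 / 1.99
gamma_d = 13.211 kN/m^3


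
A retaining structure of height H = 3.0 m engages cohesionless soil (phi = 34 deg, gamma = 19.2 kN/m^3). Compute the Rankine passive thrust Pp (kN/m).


Compute passive earth pressure coefficient:
Kp = tan^2(45 + phi/2) = tan^2(62.0) = 3.537132
Compute passive force:
Pp = 0.5 * Kp * gamma * H^2
Pp = 0.5 * 3.537132 * 19.2 * 3.0^2
Pp = 305.61 kN/m


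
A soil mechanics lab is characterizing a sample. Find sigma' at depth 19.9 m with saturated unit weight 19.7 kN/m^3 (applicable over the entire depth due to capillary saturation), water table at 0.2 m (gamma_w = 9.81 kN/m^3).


Total stress = gamma_sat * depth
sigma = 19.7 * 19.9 = 392.03 kPa
Pore water pressure u = gamma_w * (depth - d_wt)
u = 9.81 * (19.9 - 0.2) = 193.257 kPa
Effective stress = sigma - u
sigma' = 392.03 - 193.257 = 198.77 kPa


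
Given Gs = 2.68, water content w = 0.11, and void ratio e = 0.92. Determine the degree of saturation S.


Result: 0.3204

Derivation:
Using S = Gs * w / e
S = 2.68 * 0.11 / 0.92
S = 0.3204


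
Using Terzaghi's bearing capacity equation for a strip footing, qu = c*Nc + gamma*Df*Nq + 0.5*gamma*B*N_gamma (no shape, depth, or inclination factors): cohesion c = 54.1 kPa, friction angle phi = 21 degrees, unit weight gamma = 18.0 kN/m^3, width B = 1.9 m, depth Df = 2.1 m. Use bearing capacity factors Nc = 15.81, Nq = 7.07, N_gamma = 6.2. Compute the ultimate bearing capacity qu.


Compute qu = c*Nc + gamma*Df*Nq + 0.5*gamma*B*N_gamma
Term 1: 54.1 * 15.81 = 855.321
Term 2: 18.0 * 2.1 * 7.07 = 267.246
Term 3: 0.5 * 18.0 * 1.9 * 6.2 = 106.02
qu = 855.321 + 267.246 + 106.02
qu = 1228.59 kPa


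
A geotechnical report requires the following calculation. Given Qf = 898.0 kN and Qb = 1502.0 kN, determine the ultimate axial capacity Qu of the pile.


Result: 2400.0 kN

Derivation:
Using Qu = Qf + Qb
Qu = 898.0 + 1502.0
Qu = 2400.0 kN


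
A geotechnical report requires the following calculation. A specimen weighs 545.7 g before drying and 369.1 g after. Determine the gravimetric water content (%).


Result: 47.85 %

Derivation:
Using w = (m_wet - m_dry) / m_dry * 100
m_wet - m_dry = 545.7 - 369.1 = 176.6 g
w = 176.6 / 369.1 * 100
w = 47.85 %


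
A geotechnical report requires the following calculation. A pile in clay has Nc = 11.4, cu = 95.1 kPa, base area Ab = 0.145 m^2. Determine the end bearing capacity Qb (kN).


Using Qb = Nc * cu * Ab
Qb = 11.4 * 95.1 * 0.145
Qb = 157.2 kN


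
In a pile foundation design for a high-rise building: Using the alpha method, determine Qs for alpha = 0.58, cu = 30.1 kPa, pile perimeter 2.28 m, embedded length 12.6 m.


Result: 501.53 kN

Derivation:
Using Qs = alpha * cu * perimeter * L
Qs = 0.58 * 30.1 * 2.28 * 12.6
Qs = 501.53 kN


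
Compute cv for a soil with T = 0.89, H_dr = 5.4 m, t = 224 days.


Result: 0.11586 m^2/day

Derivation:
Using cv = T * H_dr^2 / t
H_dr^2 = 5.4^2 = 29.16
cv = 0.89 * 29.16 / 224
cv = 0.11586 m^2/day


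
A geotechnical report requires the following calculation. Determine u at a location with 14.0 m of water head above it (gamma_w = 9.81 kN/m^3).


Using u = gamma_w * h_w
u = 9.81 * 14.0
u = 137.34 kPa


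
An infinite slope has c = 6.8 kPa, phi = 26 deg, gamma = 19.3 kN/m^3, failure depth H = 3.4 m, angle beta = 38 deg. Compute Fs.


Using Fs = c / (gamma*H*sin(beta)*cos(beta)) + tan(phi)/tan(beta)
Cohesion contribution = 6.8 / (19.3*3.4*sin(38)*cos(38))
Cohesion contribution = 0.213599
Friction contribution = tan(26)/tan(38) = 0.624269
Fs = 0.213599 + 0.624269
Fs = 0.838


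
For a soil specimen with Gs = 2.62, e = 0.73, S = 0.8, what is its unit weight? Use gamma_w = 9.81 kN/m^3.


Using gamma = gamma_w * (Gs + S*e) / (1 + e)
Numerator: Gs + S*e = 2.62 + 0.8*0.73 = 3.204
Denominator: 1 + e = 1 + 0.73 = 1.73
gamma = 9.81 * 3.204 / 1.73
gamma = 18.168 kN/m^3


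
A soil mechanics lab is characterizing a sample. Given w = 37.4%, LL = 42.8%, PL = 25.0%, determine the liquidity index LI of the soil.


Result: 0.697

Derivation:
First compute the plasticity index:
PI = LL - PL = 42.8 - 25.0 = 17.8
Then compute the liquidity index:
LI = (w - PL) / PI
LI = (37.4 - 25.0) / 17.8
LI = 0.697


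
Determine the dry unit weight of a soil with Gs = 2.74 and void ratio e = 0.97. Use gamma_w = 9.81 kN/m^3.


Using gamma_d = Gs * gamma_w / (1 + e)
gamma_d = 2.74 * 9.81 / (1 + 0.97)
gamma_d = 2.74 * 9.81 / 1.97
gamma_d = 13.644 kN/m^3


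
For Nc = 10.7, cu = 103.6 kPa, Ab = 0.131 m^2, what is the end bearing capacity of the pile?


Using Qb = Nc * cu * Ab
Qb = 10.7 * 103.6 * 0.131
Qb = 145.22 kN


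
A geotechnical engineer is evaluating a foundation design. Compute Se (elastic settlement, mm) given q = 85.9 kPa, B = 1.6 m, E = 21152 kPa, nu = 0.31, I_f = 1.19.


Using Se = q * B * (1 - nu^2) * I_f / E
1 - nu^2 = 1 - 0.31^2 = 0.9039
Se = 85.9 * 1.6 * 0.9039 * 1.19 / 21152
Se = 0.006989 m
Convert to mm: Se = 0.006989 * 1000 = 6.989 mm


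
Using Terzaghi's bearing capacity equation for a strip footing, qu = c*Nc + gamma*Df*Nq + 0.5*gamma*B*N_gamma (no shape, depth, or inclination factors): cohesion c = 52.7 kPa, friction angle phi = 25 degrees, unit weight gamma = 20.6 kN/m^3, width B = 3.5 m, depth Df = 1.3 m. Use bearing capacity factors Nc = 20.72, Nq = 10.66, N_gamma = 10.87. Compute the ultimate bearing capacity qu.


Compute qu = c*Nc + gamma*Df*Nq + 0.5*gamma*B*N_gamma
Term 1: 52.7 * 20.72 = 1091.944
Term 2: 20.6 * 1.3 * 10.66 = 285.4748
Term 3: 0.5 * 20.6 * 3.5 * 10.87 = 391.8635
qu = 1091.944 + 285.4748 + 391.8635
qu = 1769.28 kPa


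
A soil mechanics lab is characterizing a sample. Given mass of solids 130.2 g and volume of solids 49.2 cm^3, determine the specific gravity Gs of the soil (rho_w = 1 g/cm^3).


Using Gs = m_s / (V_s * rho_w)
Since rho_w = 1 g/cm^3:
Gs = 130.2 / 49.2
Gs = 2.646


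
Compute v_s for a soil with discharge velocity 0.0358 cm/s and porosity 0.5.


Using v_s = v_d / n
v_s = 0.0358 / 0.5
v_s = 0.0716 cm/s


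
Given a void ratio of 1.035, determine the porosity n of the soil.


Using the relation n = e / (1 + e)
n = 1.035 / (1 + 1.035)
n = 1.035 / 2.035
n = 0.5086


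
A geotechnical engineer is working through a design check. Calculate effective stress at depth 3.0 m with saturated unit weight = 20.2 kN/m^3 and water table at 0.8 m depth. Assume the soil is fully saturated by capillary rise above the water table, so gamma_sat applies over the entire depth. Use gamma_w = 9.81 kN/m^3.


Total stress = gamma_sat * depth
sigma = 20.2 * 3.0 = 60.6 kPa
Pore water pressure u = gamma_w * (depth - d_wt)
u = 9.81 * (3.0 - 0.8) = 21.582 kPa
Effective stress = sigma - u
sigma' = 60.6 - 21.582 = 39.02 kPa


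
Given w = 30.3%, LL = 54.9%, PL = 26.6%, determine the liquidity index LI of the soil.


First compute the plasticity index:
PI = LL - PL = 54.9 - 26.6 = 28.3
Then compute the liquidity index:
LI = (w - PL) / PI
LI = (30.3 - 26.6) / 28.3
LI = 0.131


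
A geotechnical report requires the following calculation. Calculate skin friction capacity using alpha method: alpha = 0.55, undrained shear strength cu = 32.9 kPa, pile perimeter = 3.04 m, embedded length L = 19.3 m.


Using Qs = alpha * cu * perimeter * L
Qs = 0.55 * 32.9 * 3.04 * 19.3
Qs = 1061.67 kN


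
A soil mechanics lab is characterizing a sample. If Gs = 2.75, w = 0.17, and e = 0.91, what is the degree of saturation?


Using S = Gs * w / e
S = 2.75 * 0.17 / 0.91
S = 0.5137


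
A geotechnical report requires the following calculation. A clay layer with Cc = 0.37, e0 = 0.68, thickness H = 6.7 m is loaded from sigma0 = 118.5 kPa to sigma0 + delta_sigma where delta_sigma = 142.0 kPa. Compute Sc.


Result: 0.5048 m

Derivation:
Using Sc = Cc * H / (1 + e0) * log10((sigma0 + delta_sigma) / sigma0)
Stress ratio = (118.5 + 142.0) / 118.5 = 2.19831
log10(2.19831) = 0.342089
Cc * H / (1 + e0) = 0.37 * 6.7 / (1 + 0.68) = 1.4756
Sc = 1.4756 * 0.342089
Sc = 0.5048 m


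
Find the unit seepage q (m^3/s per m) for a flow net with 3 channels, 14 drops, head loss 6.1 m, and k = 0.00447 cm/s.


Convert k to m/s for unit consistency with H:
k = 0.00447 cm/s = 0.00447 / 100 m/s = 4.47e-05 m/s
Using q = k * H * Nf / Nd
Nf / Nd = 3 / 14 = 0.2143
q = 4.47e-05 * 6.1 * 0.2143
q = 5.843e-05 m^3/s per m


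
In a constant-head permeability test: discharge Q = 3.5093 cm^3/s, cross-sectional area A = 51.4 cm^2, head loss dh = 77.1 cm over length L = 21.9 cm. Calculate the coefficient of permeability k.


Compute hydraulic gradient:
i = dh / L = 77.1 / 21.9 = 3.52055
Then apply Darcy's law:
k = Q / (A * i)
k = 3.5093 / (51.4 * 3.52055)
k = 3.5093 / 180.956
k = 0.019393 cm/s


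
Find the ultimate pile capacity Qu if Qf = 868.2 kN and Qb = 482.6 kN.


Using Qu = Qf + Qb
Qu = 868.2 + 482.6
Qu = 1350.8 kN


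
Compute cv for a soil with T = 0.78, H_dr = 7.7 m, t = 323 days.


Using cv = T * H_dr^2 / t
H_dr^2 = 7.7^2 = 59.29
cv = 0.78 * 59.29 / 323
cv = 0.14318 m^2/day


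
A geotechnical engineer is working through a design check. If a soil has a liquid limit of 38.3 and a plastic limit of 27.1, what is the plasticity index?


Result: 11.2

Derivation:
Using PI = LL - PL
PI = 38.3 - 27.1
PI = 11.2


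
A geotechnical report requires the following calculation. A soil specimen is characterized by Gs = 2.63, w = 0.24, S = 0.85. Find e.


Using the relation e = Gs * w / S
e = 2.63 * 0.24 / 0.85
e = 0.7426


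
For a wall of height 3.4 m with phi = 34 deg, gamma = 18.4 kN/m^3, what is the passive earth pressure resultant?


Compute passive earth pressure coefficient:
Kp = tan^2(45 + phi/2) = tan^2(62.0) = 3.537132
Compute passive force:
Pp = 0.5 * Kp * gamma * H^2
Pp = 0.5 * 3.537132 * 18.4 * 3.4^2
Pp = 376.18 kN/m


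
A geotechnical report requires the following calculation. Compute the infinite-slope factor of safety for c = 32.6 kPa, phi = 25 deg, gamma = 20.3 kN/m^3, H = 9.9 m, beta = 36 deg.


Using Fs = c / (gamma*H*sin(beta)*cos(beta)) + tan(phi)/tan(beta)
Cohesion contribution = 32.6 / (20.3*9.9*sin(36)*cos(36))
Cohesion contribution = 0.341122
Friction contribution = tan(25)/tan(36) = 0.641817
Fs = 0.341122 + 0.641817
Fs = 0.983


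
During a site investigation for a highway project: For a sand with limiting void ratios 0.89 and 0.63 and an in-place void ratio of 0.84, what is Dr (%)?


Result: 19.23 %

Derivation:
Using Dr = (e_max - e) / (e_max - e_min) * 100
e_max - e = 0.89 - 0.84 = 0.05
e_max - e_min = 0.89 - 0.63 = 0.26
Dr = 0.05 / 0.26 * 100
Dr = 19.23 %


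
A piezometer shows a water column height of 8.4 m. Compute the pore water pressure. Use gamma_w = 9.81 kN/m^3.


Result: 82.4 kPa

Derivation:
Using u = gamma_w * h_w
u = 9.81 * 8.4
u = 82.4 kPa


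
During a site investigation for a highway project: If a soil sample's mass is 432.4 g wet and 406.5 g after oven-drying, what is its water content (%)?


Using w = (m_wet - m_dry) / m_dry * 100
m_wet - m_dry = 432.4 - 406.5 = 25.9 g
w = 25.9 / 406.5 * 100
w = 6.37 %


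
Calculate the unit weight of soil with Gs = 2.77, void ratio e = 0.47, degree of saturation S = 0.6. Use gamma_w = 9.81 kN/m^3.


Using gamma = gamma_w * (Gs + S*e) / (1 + e)
Numerator: Gs + S*e = 2.77 + 0.6*0.47 = 3.052
Denominator: 1 + e = 1 + 0.47 = 1.47
gamma = 9.81 * 3.052 / 1.47
gamma = 20.367 kN/m^3


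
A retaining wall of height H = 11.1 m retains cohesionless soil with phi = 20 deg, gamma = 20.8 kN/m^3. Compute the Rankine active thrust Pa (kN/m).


Result: 628.25 kN/m

Derivation:
Compute active earth pressure coefficient:
Ka = tan^2(45 - phi/2) = tan^2(35.0) = 0.490291
Compute active force:
Pa = 0.5 * Ka * gamma * H^2
Pa = 0.5 * 0.490291 * 20.8 * 11.1^2
Pa = 628.25 kN/m


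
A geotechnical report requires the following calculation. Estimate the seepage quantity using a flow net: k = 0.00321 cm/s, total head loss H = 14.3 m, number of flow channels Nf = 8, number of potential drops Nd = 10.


Convert k to m/s for unit consistency with H:
k = 0.00321 cm/s = 0.00321 / 100 m/s = 3.21e-05 m/s
Using q = k * H * Nf / Nd
Nf / Nd = 8 / 10 = 0.8
q = 3.21e-05 * 14.3 * 0.8
q = 0.0003672 m^3/s per m


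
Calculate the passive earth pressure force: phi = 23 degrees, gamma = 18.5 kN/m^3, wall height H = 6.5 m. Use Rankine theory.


Result: 892.08 kN/m

Derivation:
Compute passive earth pressure coefficient:
Kp = tan^2(45 + phi/2) = tan^2(56.5) = 2.282623
Compute passive force:
Pp = 0.5 * Kp * gamma * H^2
Pp = 0.5 * 2.282623 * 18.5 * 6.5^2
Pp = 892.08 kN/m


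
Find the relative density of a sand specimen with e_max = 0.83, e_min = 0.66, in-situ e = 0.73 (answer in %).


Using Dr = (e_max - e) / (e_max - e_min) * 100
e_max - e = 0.83 - 0.73 = 0.1
e_max - e_min = 0.83 - 0.66 = 0.17
Dr = 0.1 / 0.17 * 100
Dr = 58.82 %


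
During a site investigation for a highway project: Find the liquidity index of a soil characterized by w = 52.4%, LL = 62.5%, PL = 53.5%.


First compute the plasticity index:
PI = LL - PL = 62.5 - 53.5 = 9.0
Then compute the liquidity index:
LI = (w - PL) / PI
LI = (52.4 - 53.5) / 9.0
LI = -0.122


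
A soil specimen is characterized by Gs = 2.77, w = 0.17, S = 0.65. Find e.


Using the relation e = Gs * w / S
e = 2.77 * 0.17 / 0.65
e = 0.7245


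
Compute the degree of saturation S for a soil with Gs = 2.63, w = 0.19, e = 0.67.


Using S = Gs * w / e
S = 2.63 * 0.19 / 0.67
S = 0.7458


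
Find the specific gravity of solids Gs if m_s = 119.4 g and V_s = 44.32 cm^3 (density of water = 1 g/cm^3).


Using Gs = m_s / (V_s * rho_w)
Since rho_w = 1 g/cm^3:
Gs = 119.4 / 44.32
Gs = 2.694


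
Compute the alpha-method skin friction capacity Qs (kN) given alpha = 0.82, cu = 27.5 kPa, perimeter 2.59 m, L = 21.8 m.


Using Qs = alpha * cu * perimeter * L
Qs = 0.82 * 27.5 * 2.59 * 21.8
Qs = 1273.22 kN


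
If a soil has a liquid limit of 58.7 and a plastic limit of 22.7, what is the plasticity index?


Using PI = LL - PL
PI = 58.7 - 22.7
PI = 36.0


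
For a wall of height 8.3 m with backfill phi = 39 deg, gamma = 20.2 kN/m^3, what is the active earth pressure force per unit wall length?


Result: 158.3 kN/m

Derivation:
Compute active earth pressure coefficient:
Ka = tan^2(45 - phi/2) = tan^2(25.5) = 0.227506
Compute active force:
Pa = 0.5 * Ka * gamma * H^2
Pa = 0.5 * 0.227506 * 20.2 * 8.3^2
Pa = 158.3 kN/m


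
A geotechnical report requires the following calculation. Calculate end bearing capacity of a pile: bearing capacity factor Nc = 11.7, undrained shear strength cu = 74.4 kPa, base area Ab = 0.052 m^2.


Using Qb = Nc * cu * Ab
Qb = 11.7 * 74.4 * 0.052
Qb = 45.26 kN


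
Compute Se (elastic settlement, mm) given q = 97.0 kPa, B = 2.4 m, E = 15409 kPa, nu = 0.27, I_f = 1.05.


Using Se = q * B * (1 - nu^2) * I_f / E
1 - nu^2 = 1 - 0.27^2 = 0.9271
Se = 97.0 * 2.4 * 0.9271 * 1.05 / 15409
Se = 0.014707 m
Convert to mm: Se = 0.014707 * 1000 = 14.707 mm


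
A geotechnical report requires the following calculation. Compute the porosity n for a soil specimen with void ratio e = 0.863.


Using the relation n = e / (1 + e)
n = 0.863 / (1 + 0.863)
n = 0.863 / 1.863
n = 0.4632


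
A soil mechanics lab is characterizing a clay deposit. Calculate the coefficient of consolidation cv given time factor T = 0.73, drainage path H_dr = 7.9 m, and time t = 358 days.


Result: 0.12726 m^2/day

Derivation:
Using cv = T * H_dr^2 / t
H_dr^2 = 7.9^2 = 62.41
cv = 0.73 * 62.41 / 358
cv = 0.12726 m^2/day


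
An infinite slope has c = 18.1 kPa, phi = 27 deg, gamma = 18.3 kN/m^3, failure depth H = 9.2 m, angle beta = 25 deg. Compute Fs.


Using Fs = c / (gamma*H*sin(beta)*cos(beta)) + tan(phi)/tan(beta)
Cohesion contribution = 18.1 / (18.3*9.2*sin(25)*cos(25))
Cohesion contribution = 0.280683
Friction contribution = tan(27)/tan(25) = 1.09268
Fs = 0.280683 + 1.09268
Fs = 1.373


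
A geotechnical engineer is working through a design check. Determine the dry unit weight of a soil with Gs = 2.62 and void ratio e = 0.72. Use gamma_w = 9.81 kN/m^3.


Using gamma_d = Gs * gamma_w / (1 + e)
gamma_d = 2.62 * 9.81 / (1 + 0.72)
gamma_d = 2.62 * 9.81 / 1.72
gamma_d = 14.943 kN/m^3


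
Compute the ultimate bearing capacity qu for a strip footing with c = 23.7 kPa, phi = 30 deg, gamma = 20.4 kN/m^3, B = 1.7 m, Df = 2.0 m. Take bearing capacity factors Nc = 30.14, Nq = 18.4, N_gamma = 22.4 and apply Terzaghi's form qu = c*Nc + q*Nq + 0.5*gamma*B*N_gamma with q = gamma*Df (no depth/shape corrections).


Compute qu = c*Nc + gamma*Df*Nq + 0.5*gamma*B*N_gamma
Term 1: 23.7 * 30.14 = 714.318
Term 2: 20.4 * 2.0 * 18.4 = 750.72
Term 3: 0.5 * 20.4 * 1.7 * 22.4 = 388.416
qu = 714.318 + 750.72 + 388.416
qu = 1853.45 kPa


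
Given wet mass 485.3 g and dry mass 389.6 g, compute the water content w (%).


Using w = (m_wet - m_dry) / m_dry * 100
m_wet - m_dry = 485.3 - 389.6 = 95.7 g
w = 95.7 / 389.6 * 100
w = 24.56 %


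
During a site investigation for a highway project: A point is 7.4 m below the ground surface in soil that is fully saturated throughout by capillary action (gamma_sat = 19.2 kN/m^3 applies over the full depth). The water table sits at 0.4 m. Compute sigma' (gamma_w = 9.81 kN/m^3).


Result: 73.41 kPa

Derivation:
Total stress = gamma_sat * depth
sigma = 19.2 * 7.4 = 142.08 kPa
Pore water pressure u = gamma_w * (depth - d_wt)
u = 9.81 * (7.4 - 0.4) = 68.67 kPa
Effective stress = sigma - u
sigma' = 142.08 - 68.67 = 73.41 kPa


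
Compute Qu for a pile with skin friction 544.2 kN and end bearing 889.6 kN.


Result: 1433.8 kN

Derivation:
Using Qu = Qf + Qb
Qu = 544.2 + 889.6
Qu = 1433.8 kN


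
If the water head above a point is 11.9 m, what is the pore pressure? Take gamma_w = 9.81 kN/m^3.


Using u = gamma_w * h_w
u = 9.81 * 11.9
u = 116.74 kPa


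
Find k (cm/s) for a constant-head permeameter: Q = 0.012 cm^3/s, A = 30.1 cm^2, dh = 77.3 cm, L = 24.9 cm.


Compute hydraulic gradient:
i = dh / L = 77.3 / 24.9 = 3.10442
Then apply Darcy's law:
k = Q / (A * i)
k = 0.012 / (30.1 * 3.10442)
k = 0.012 / 93.443
k = 0.000128 cm/s


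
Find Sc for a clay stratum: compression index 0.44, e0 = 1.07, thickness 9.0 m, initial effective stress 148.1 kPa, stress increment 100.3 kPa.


Using Sc = Cc * H / (1 + e0) * log10((sigma0 + delta_sigma) / sigma0)
Stress ratio = (148.1 + 100.3) / 148.1 = 1.67725
log10(1.67725) = 0.224597
Cc * H / (1 + e0) = 0.44 * 9.0 / (1 + 1.07) = 1.91304
Sc = 1.91304 * 0.224597
Sc = 0.4297 m


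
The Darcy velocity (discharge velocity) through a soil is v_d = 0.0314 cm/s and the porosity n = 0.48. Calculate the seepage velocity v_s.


Using v_s = v_d / n
v_s = 0.0314 / 0.48
v_s = 0.06542 cm/s


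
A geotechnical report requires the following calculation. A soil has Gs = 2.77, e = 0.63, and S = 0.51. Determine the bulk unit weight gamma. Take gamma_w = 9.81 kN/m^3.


Using gamma = gamma_w * (Gs + S*e) / (1 + e)
Numerator: Gs + S*e = 2.77 + 0.51*0.63 = 3.0913
Denominator: 1 + e = 1 + 0.63 = 1.63
gamma = 9.81 * 3.0913 / 1.63
gamma = 18.605 kN/m^3


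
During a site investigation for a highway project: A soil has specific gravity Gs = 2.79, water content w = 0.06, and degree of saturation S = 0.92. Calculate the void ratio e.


Using the relation e = Gs * w / S
e = 2.79 * 0.06 / 0.92
e = 0.182


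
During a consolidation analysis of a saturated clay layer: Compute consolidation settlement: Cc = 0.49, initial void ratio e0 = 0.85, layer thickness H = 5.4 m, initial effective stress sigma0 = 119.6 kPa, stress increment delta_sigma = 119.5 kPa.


Using Sc = Cc * H / (1 + e0) * log10((sigma0 + delta_sigma) / sigma0)
Stress ratio = (119.6 + 119.5) / 119.6 = 1.99916
log10(1.99916) = 0.300848
Cc * H / (1 + e0) = 0.49 * 5.4 / (1 + 0.85) = 1.43027
Sc = 1.43027 * 0.300848
Sc = 0.4303 m


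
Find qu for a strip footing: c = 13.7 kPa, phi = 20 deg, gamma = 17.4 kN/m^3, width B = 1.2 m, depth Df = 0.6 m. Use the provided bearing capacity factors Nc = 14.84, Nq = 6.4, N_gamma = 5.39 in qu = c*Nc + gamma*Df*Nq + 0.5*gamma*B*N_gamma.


Compute qu = c*Nc + gamma*Df*Nq + 0.5*gamma*B*N_gamma
Term 1: 13.7 * 14.84 = 203.308
Term 2: 17.4 * 0.6 * 6.4 = 66.816
Term 3: 0.5 * 17.4 * 1.2 * 5.39 = 56.2716
qu = 203.308 + 66.816 + 56.2716
qu = 326.4 kPa


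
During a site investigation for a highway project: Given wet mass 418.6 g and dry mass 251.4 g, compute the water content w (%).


Using w = (m_wet - m_dry) / m_dry * 100
m_wet - m_dry = 418.6 - 251.4 = 167.2 g
w = 167.2 / 251.4 * 100
w = 66.51 %


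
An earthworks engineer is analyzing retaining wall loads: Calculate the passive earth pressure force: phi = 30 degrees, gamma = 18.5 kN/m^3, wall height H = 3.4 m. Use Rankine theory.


Compute passive earth pressure coefficient:
Kp = tan^2(45 + phi/2) = tan^2(60.0) = 3
Compute passive force:
Pp = 0.5 * Kp * gamma * H^2
Pp = 0.5 * 3 * 18.5 * 3.4^2
Pp = 320.79 kN/m


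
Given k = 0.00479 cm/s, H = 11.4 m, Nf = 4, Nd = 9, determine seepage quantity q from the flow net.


Convert k to m/s for unit consistency with H:
k = 0.00479 cm/s = 0.00479 / 100 m/s = 4.79e-05 m/s
Using q = k * H * Nf / Nd
Nf / Nd = 4 / 9 = 0.4444
q = 4.79e-05 * 11.4 * 0.4444
q = 0.0002427 m^3/s per m


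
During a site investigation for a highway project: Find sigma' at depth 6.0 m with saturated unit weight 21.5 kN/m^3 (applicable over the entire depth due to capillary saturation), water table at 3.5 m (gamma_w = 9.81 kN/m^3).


Total stress = gamma_sat * depth
sigma = 21.5 * 6.0 = 129.0 kPa
Pore water pressure u = gamma_w * (depth - d_wt)
u = 9.81 * (6.0 - 3.5) = 24.525 kPa
Effective stress = sigma - u
sigma' = 129.0 - 24.525 = 104.48 kPa


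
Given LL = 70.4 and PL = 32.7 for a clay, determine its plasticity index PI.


Using PI = LL - PL
PI = 70.4 - 32.7
PI = 37.7


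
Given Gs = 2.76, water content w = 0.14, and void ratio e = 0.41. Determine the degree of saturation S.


Result: 0.9424

Derivation:
Using S = Gs * w / e
S = 2.76 * 0.14 / 0.41
S = 0.9424


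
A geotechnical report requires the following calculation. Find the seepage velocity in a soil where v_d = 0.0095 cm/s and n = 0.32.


Using v_s = v_d / n
v_s = 0.0095 / 0.32
v_s = 0.02969 cm/s


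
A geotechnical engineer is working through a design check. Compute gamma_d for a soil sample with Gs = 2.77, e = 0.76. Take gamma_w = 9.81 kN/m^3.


Using gamma_d = Gs * gamma_w / (1 + e)
gamma_d = 2.77 * 9.81 / (1 + 0.76)
gamma_d = 2.77 * 9.81 / 1.76
gamma_d = 15.44 kN/m^3


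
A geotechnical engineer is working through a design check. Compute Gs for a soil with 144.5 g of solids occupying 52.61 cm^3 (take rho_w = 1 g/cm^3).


Using Gs = m_s / (V_s * rho_w)
Since rho_w = 1 g/cm^3:
Gs = 144.5 / 52.61
Gs = 2.747


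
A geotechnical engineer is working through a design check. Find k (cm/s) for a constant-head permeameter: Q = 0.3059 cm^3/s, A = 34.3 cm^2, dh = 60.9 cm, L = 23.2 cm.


Compute hydraulic gradient:
i = dh / L = 60.9 / 23.2 = 2.625
Then apply Darcy's law:
k = Q / (A * i)
k = 0.3059 / (34.3 * 2.625)
k = 0.3059 / 90.0375
k = 0.003397 cm/s


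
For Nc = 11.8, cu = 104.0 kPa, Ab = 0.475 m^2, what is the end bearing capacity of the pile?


Using Qb = Nc * cu * Ab
Qb = 11.8 * 104.0 * 0.475
Qb = 582.92 kN


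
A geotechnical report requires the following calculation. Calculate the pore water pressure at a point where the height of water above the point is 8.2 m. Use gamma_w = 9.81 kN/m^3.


Using u = gamma_w * h_w
u = 9.81 * 8.2
u = 80.44 kPa


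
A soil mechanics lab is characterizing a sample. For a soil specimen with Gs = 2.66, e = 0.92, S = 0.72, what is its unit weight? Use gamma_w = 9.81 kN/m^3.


Using gamma = gamma_w * (Gs + S*e) / (1 + e)
Numerator: Gs + S*e = 2.66 + 0.72*0.92 = 3.3224
Denominator: 1 + e = 1 + 0.92 = 1.92
gamma = 9.81 * 3.3224 / 1.92
gamma = 16.975 kN/m^3


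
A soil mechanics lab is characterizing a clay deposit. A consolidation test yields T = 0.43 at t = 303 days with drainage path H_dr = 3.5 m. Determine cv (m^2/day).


Result: 0.01738 m^2/day

Derivation:
Using cv = T * H_dr^2 / t
H_dr^2 = 3.5^2 = 12.25
cv = 0.43 * 12.25 / 303
cv = 0.01738 m^2/day


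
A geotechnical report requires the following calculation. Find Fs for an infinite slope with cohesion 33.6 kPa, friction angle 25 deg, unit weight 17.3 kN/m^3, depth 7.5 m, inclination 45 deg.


Result: 0.984

Derivation:
Using Fs = c / (gamma*H*sin(beta)*cos(beta)) + tan(phi)/tan(beta)
Cohesion contribution = 33.6 / (17.3*7.5*sin(45)*cos(45))
Cohesion contribution = 0.517919
Friction contribution = tan(25)/tan(45) = 0.466308
Fs = 0.517919 + 0.466308
Fs = 0.984


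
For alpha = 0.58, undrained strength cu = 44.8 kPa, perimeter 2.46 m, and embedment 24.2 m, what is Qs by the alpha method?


Using Qs = alpha * cu * perimeter * L
Qs = 0.58 * 44.8 * 2.46 * 24.2
Qs = 1546.88 kN


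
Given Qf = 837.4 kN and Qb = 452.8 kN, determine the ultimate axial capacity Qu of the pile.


Result: 1290.2 kN

Derivation:
Using Qu = Qf + Qb
Qu = 837.4 + 452.8
Qu = 1290.2 kN


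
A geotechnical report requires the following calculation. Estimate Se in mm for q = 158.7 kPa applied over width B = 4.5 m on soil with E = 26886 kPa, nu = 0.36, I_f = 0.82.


Result: 18.958 mm

Derivation:
Using Se = q * B * (1 - nu^2) * I_f / E
1 - nu^2 = 1 - 0.36^2 = 0.8704
Se = 158.7 * 4.5 * 0.8704 * 0.82 / 26886
Se = 0.018958 m
Convert to mm: Se = 0.018958 * 1000 = 18.958 mm


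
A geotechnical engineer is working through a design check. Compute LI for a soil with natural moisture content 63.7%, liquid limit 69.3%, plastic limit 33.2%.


Result: 0.845

Derivation:
First compute the plasticity index:
PI = LL - PL = 69.3 - 33.2 = 36.1
Then compute the liquidity index:
LI = (w - PL) / PI
LI = (63.7 - 33.2) / 36.1
LI = 0.845


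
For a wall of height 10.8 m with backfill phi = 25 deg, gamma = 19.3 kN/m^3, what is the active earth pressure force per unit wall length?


Compute active earth pressure coefficient:
Ka = tan^2(45 - phi/2) = tan^2(32.5) = 0.405859
Compute active force:
Pa = 0.5 * Ka * gamma * H^2
Pa = 0.5 * 0.405859 * 19.3 * 10.8^2
Pa = 456.82 kN/m


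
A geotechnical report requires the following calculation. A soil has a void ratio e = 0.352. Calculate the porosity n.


Using the relation n = e / (1 + e)
n = 0.352 / (1 + 0.352)
n = 0.352 / 1.352
n = 0.2604


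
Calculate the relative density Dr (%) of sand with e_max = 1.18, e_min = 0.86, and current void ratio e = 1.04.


Using Dr = (e_max - e) / (e_max - e_min) * 100
e_max - e = 1.18 - 1.04 = 0.14
e_max - e_min = 1.18 - 0.86 = 0.32
Dr = 0.14 / 0.32 * 100
Dr = 43.75 %
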